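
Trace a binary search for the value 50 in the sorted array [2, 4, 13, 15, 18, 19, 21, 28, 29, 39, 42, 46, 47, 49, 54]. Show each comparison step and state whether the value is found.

Binary search for 50 in [2, 4, 13, 15, 18, 19, 21, 28, 29, 39, 42, 46, 47, 49, 54]:

lo=0, hi=14, mid=7, arr[mid]=28 -> 28 < 50, search right half
lo=8, hi=14, mid=11, arr[mid]=46 -> 46 < 50, search right half
lo=12, hi=14, mid=13, arr[mid]=49 -> 49 < 50, search right half
lo=14, hi=14, mid=14, arr[mid]=54 -> 54 > 50, search left half
lo=14 > hi=13, target 50 not found

Binary search determines that 50 is not in the array after 4 comparisons. The search space was exhausted without finding the target.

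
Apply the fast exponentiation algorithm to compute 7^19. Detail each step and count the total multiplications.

Computing 7^19 by squaring (build up from 7^1; each line after the first costs one multiplication):

7^1 = 7
7^2 = (7^1)^2 = 7^2 = 49
7^4 = (7^2)^2 = 49^2 = 2401
7^8 = (7^4)^2 = 2401^2 = 5764801
7^9 = 7 * 7^8 = 7 * 5764801 = 40353607
7^18 = (7^9)^2 = 40353607^2 = 1628413597910449
7^19 = 7 * 7^18 = 7 * 1628413597910449 = 11398895185373143

Result: 11398895185373143
Multiplications needed: 6 (6 lines after 7^1)

7^19 = 11398895185373143. Using exponentiation by squaring, this requires 6 multiplications. The key idea: if the exponent is even, square the half-power; if odd, multiply by the base once.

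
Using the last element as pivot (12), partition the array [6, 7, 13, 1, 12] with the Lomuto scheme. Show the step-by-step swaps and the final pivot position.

Lomuto partition with pivot = 12:

Initial array: [6, 7, 13, 1, 12]

arr[0]=6 <= 12: swap with position 0, array becomes [6, 7, 13, 1, 12]
arr[1]=7 <= 12: swap with position 1, array becomes [6, 7, 13, 1, 12]
arr[2]=13 > 12: no swap
arr[3]=1 <= 12: swap with position 2, array becomes [6, 7, 1, 13, 12]

Place pivot at position 3: [6, 7, 1, 12, 13]
Pivot position: 3

After partitioning with pivot 12, the array becomes [6, 7, 1, 12, 13]. The pivot is placed at index 3. All elements to the left of the pivot are <= 12, and all elements to the right are > 12.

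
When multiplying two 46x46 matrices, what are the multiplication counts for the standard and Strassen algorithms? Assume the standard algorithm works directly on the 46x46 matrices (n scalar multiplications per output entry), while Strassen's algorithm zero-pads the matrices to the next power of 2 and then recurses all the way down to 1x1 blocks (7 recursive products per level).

Matrix multiplication for 46x46 matrices:

Strassen's algorithm requires power-of-2 dimensions. Pad 46x46 to 64x64 (next power of 2).

Standard algorithm: 46^3 = 97336 multiplications
Strassen's algorithm: 7^(log2(64)) = 7^6 = 117649 multiplications
Difference: 97336 - 117649 = -20313 (Strassen uses MORE here due to padding overhead — for small or just-over-power-of-2 n, padding can outweigh the per-level savings)

Standard: 97336 multiplications (46^3). Strassen: 117649 multiplications (7^6, after padding to 64x64). Strassen reduces 8 recursive multiplications to 7 at each level.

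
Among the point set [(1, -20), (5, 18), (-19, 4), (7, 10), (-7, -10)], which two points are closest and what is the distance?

Computing all pairwise distances among 5 points:

d((1, -20), (5, 18)) = 38.2099
d((1, -20), (-19, 4)) = 31.241
d((1, -20), (7, 10)) = 30.5941
d((1, -20), (-7, -10)) = 12.8062
d((5, 18), (-19, 4)) = 27.7849
d((5, 18), (7, 10)) = 8.2462 <-- minimum
d((5, 18), (-7, -10)) = 30.4631
d((-19, 4), (7, 10)) = 26.6833
d((-19, 4), (-7, -10)) = 18.4391
d((7, 10), (-7, -10)) = 24.4131

Closest pair: (5, 18) and (7, 10) with distance 8.2462

The closest pair is (5, 18) and (7, 10) with Euclidean distance 8.2462. For 5 points, brute-force pairwise comparison is shown above. For large n, the divide-and-conquer algorithm (sort by x, recurse on halves, check the dividing strip) achieves O(n log n).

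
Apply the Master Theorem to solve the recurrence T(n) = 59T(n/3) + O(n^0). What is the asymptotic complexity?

Master Theorem for T(n) = 59T(n/3) + O(n^0):

a = 59, b = 3, c = 0
log_b(a) = log_3(59) = 3.7115

Case 1: c = 0 < log_3(59) = 3.7115
T(n) = O(n^(log_3 59))

For T(n) = 59T(n/3) + O(n^0): log_3(59) = 3.7115. This is Case 1 of the Master Theorem (c < log_b(a), work dominated by leaves), giving O(n^(log_3 59)).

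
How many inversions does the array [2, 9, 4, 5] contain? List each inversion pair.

Finding inversions in [2, 9, 4, 5]:

(1, 2): arr[1]=9 > arr[2]=4
(1, 3): arr[1]=9 > arr[3]=5

Total inversions: 2

The array has 2 inversion(s): (1,2), (1,3). Each pair (i,j) satisfies i < j and arr[i] > arr[j].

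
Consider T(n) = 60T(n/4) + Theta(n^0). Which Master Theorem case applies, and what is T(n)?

Master Theorem for T(n) = 60T(n/4) + O(n^0):

a = 60, b = 4, c = 0
log_b(a) = log_4(60) = 2.9534

Case 1: c = 0 < log_4(60) = 2.9534
T(n) = O(n^(log_4 60))

For T(n) = 60T(n/4) + O(n^0): log_4(60) = 2.9534. This is Case 1 of the Master Theorem (c < log_b(a), work dominated by leaves), giving O(n^(log_4 60)).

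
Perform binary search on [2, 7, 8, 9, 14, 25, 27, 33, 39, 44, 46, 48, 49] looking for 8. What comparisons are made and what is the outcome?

Binary search for 8 in [2, 7, 8, 9, 14, 25, 27, 33, 39, 44, 46, 48, 49]:

lo=0, hi=12, mid=6, arr[mid]=27 -> 27 > 8, search left half
lo=0, hi=5, mid=2, arr[mid]=8 -> Found target at index 2!

Binary search finds 8 at index 2 after 2 comparisons. The search repeatedly halves the search space by comparing with the middle element.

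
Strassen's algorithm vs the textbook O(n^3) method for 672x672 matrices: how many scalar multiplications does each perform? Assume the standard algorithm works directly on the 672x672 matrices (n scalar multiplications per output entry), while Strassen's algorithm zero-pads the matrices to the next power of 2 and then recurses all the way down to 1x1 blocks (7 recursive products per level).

Matrix multiplication for 672x672 matrices:

Strassen's algorithm requires power-of-2 dimensions. Pad 672x672 to 1024x1024 (next power of 2).

Standard algorithm: 672^3 = 303464448 multiplications
Strassen's algorithm: 7^(log2(1024)) = 7^10 = 282475249 multiplications
Savings: 303464448 - 282475249 = 20989199 multiplications

Standard: 303464448 multiplications (672^3). Strassen: 282475249 multiplications (7^10, after padding to 1024x1024). Strassen reduces 8 recursive multiplications to 7 at each level.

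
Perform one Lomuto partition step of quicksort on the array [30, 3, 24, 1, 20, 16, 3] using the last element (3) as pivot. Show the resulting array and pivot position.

Lomuto partition with pivot = 3:

Initial array: [30, 3, 24, 1, 20, 16, 3]

arr[0]=30 > 3: no swap
arr[1]=3 <= 3: swap with position 0, array becomes [3, 30, 24, 1, 20, 16, 3]
arr[2]=24 > 3: no swap
arr[3]=1 <= 3: swap with position 1, array becomes [3, 1, 24, 30, 20, 16, 3]
arr[4]=20 > 3: no swap
arr[5]=16 > 3: no swap

Place pivot at position 2: [3, 1, 3, 30, 20, 16, 24]
Pivot position: 2

After partitioning with pivot 3, the array becomes [3, 1, 3, 30, 20, 16, 24]. The pivot is placed at index 2. All elements to the left of the pivot are <= 3, and all elements to the right are > 3.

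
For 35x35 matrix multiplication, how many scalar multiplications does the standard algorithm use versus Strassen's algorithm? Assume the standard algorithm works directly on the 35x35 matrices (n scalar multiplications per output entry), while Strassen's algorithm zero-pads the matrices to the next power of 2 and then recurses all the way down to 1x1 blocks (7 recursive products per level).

Matrix multiplication for 35x35 matrices:

Strassen's algorithm requires power-of-2 dimensions. Pad 35x35 to 64x64 (next power of 2).

Standard algorithm: 35^3 = 42875 multiplications
Strassen's algorithm: 7^(log2(64)) = 7^6 = 117649 multiplications
Difference: 42875 - 117649 = -74774 (Strassen uses MORE here due to padding overhead — for small or just-over-power-of-2 n, padding can outweigh the per-level savings)

Standard: 42875 multiplications (35^3). Strassen: 117649 multiplications (7^6, after padding to 64x64). Strassen reduces 8 recursive multiplications to 7 at each level.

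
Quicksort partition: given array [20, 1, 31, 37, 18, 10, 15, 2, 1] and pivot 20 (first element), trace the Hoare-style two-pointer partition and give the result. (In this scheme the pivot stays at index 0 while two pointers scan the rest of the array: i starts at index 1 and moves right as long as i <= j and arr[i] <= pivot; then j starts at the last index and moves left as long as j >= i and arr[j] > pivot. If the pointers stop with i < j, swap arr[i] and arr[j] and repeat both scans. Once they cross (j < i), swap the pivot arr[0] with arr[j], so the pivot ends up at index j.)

Hoare-style two-pointer partition with pivot = 20:

Initial array: [20, 1, 31, 37, 18, 10, 15, 2, 1]

Pointers start at i = 1, j = 8.
i stops at index 2 (arr[2]=31 > 20), j stops at index 8 (arr[8]=1 <= 20): swap arr[2] and arr[8], array becomes [20, 1, 1, 37, 18, 10, 15, 2, 31]
i stops at index 3 (arr[3]=37 > 20), j stops at index 7 (arr[7]=2 <= 20): swap arr[3] and arr[7], array becomes [20, 1, 1, 2, 18, 10, 15, 37, 31]
i ends at 7, j ends at 6: the pointers have crossed (j < i), so scanning stops.

Swap pivot arr[0] with arr[6] to place pivot at position 6: [15, 1, 1, 2, 18, 10, 20, 37, 31]
Pivot position: 6

After partitioning with pivot 20, the array becomes [15, 1, 1, 2, 18, 10, 20, 37, 31]. The pivot is placed at index 6. All elements to the left of the pivot are <= 20, and all elements to the right are > 20.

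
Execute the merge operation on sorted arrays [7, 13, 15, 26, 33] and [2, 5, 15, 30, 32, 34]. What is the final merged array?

Merging process:

Compare 7 vs 2: take 2 from right. Merged: [2]
Compare 7 vs 5: take 5 from right. Merged: [2, 5]
Compare 7 vs 15: take 7 from left. Merged: [2, 5, 7]
Compare 13 vs 15: take 13 from left. Merged: [2, 5, 7, 13]
Compare 15 vs 15: take 15 from left. Merged: [2, 5, 7, 13, 15]
Compare 26 vs 15: take 15 from right. Merged: [2, 5, 7, 13, 15, 15]
Compare 26 vs 30: take 26 from left. Merged: [2, 5, 7, 13, 15, 15, 26]
Compare 33 vs 30: take 30 from right. Merged: [2, 5, 7, 13, 15, 15, 26, 30]
Compare 33 vs 32: take 32 from right. Merged: [2, 5, 7, 13, 15, 15, 26, 30, 32]
Compare 33 vs 34: take 33 from left. Merged: [2, 5, 7, 13, 15, 15, 26, 30, 32, 33]
Append remaining from right: [34]. Merged: [2, 5, 7, 13, 15, 15, 26, 30, 32, 33, 34]

Final merged array: [2, 5, 7, 13, 15, 15, 26, 30, 32, 33, 34]
Total comparisons: 10

The merged array is [2, 5, 7, 13, 15, 15, 26, 30, 32, 33, 34], requiring 10 comparisons. The merge step runs in O(n) time where n is the total number of elements.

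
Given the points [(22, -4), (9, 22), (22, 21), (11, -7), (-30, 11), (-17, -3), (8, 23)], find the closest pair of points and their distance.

Computing all pairwise distances among 7 points:

d((22, -4), (9, 22)) = 29.0689
d((22, -4), (22, 21)) = 25.0
d((22, -4), (11, -7)) = 11.4018
d((22, -4), (-30, 11)) = 54.1202
d((22, -4), (-17, -3)) = 39.0128
d((22, -4), (8, 23)) = 30.4138
d((9, 22), (22, 21)) = 13.0384
d((9, 22), (11, -7)) = 29.0689
d((9, 22), (-30, 11)) = 40.5216
d((9, 22), (-17, -3)) = 36.0694
d((9, 22), (8, 23)) = 1.4142 <-- minimum
d((22, 21), (11, -7)) = 30.0832
d((22, 21), (-30, 11)) = 52.9528
d((22, 21), (-17, -3)) = 45.793
d((22, 21), (8, 23)) = 14.1421
d((11, -7), (-30, 11)) = 44.7772
d((11, -7), (-17, -3)) = 28.2843
d((11, -7), (8, 23)) = 30.1496
d((-30, 11), (-17, -3)) = 19.105
d((-30, 11), (8, 23)) = 39.8497
d((-17, -3), (8, 23)) = 36.0694

Closest pair: (9, 22) and (8, 23) with distance 1.4142

The closest pair is (9, 22) and (8, 23) with Euclidean distance 1.4142. For 7 points, brute-force pairwise comparison is shown above. For large n, the divide-and-conquer algorithm (sort by x, recurse on halves, check the dividing strip) achieves O(n log n).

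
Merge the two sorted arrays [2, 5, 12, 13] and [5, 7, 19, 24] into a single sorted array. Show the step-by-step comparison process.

Merging process:

Compare 2 vs 5: take 2 from left. Merged: [2]
Compare 5 vs 5: take 5 from left. Merged: [2, 5]
Compare 12 vs 5: take 5 from right. Merged: [2, 5, 5]
Compare 12 vs 7: take 7 from right. Merged: [2, 5, 5, 7]
Compare 12 vs 19: take 12 from left. Merged: [2, 5, 5, 7, 12]
Compare 13 vs 19: take 13 from left. Merged: [2, 5, 5, 7, 12, 13]
Append remaining from right: [19, 24]. Merged: [2, 5, 5, 7, 12, 13, 19, 24]

Final merged array: [2, 5, 5, 7, 12, 13, 19, 24]
Total comparisons: 6

The merged array is [2, 5, 5, 7, 12, 13, 19, 24], requiring 6 comparisons. The merge step runs in O(n) time where n is the total number of elements.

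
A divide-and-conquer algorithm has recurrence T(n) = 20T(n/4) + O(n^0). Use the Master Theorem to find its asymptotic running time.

Master Theorem for T(n) = 20T(n/4) + O(n^0):

a = 20, b = 4, c = 0
log_b(a) = log_4(20) = 2.1610

Case 1: c = 0 < log_4(20) = 2.1610
T(n) = O(n^(log_4 20))

For T(n) = 20T(n/4) + O(n^0): log_4(20) = 2.1610. This is Case 1 of the Master Theorem (c < log_b(a), work dominated by leaves), giving O(n^(log_4 20)).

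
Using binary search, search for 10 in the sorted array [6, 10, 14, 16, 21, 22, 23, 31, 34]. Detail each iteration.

Binary search for 10 in [6, 10, 14, 16, 21, 22, 23, 31, 34]:

lo=0, hi=8, mid=4, arr[mid]=21 -> 21 > 10, search left half
lo=0, hi=3, mid=1, arr[mid]=10 -> Found target at index 1!

Binary search finds 10 at index 1 after 2 comparisons. The search repeatedly halves the search space by comparing with the middle element.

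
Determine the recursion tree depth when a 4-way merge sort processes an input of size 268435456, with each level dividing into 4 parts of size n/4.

For divide and conquer with division factor 4:

Problem sizes at each level:
Level 0: 268435456
Level 1: 67108864
Level 2: 16777216
Level 3: 4194304
Level 4: 1048576
Level 5: 262144
Level 6: 65536
Level 7: 16384
Level 8: 4096
Level 9: 1024
Level 10: 256
Level 11: 64
Level 12: 16
Level 13: 4
Level 14: 1

The root is level 0 and the size-1 base case is level 14 (the tree spans levels 0 through 14, i.e. 15 levels counting the root), so the depth is the number of divisions: log_4(268435456) = 14

The recursion tree depth is log_4(268435456) = 14. At each level, the problem size is divided by 4, so it takes 14 divisions to reduce to a base case of size 1. The algorithm makes 4 recursive calls at each level.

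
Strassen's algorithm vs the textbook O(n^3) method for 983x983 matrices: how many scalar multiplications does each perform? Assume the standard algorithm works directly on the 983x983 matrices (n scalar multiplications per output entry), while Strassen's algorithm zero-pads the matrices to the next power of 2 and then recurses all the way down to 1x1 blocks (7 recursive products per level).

Matrix multiplication for 983x983 matrices:

Strassen's algorithm requires power-of-2 dimensions. Pad 983x983 to 1024x1024 (next power of 2).

Standard algorithm: 983^3 = 949862087 multiplications
Strassen's algorithm: 7^(log2(1024)) = 7^10 = 282475249 multiplications
Savings: 949862087 - 282475249 = 667386838 multiplications

Standard: 949862087 multiplications (983^3). Strassen: 282475249 multiplications (7^10, after padding to 1024x1024). Strassen reduces 8 recursive multiplications to 7 at each level.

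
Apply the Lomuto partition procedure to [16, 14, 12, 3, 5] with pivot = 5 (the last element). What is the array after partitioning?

Lomuto partition with pivot = 5:

Initial array: [16, 14, 12, 3, 5]

arr[0]=16 > 5: no swap
arr[1]=14 > 5: no swap
arr[2]=12 > 5: no swap
arr[3]=3 <= 5: swap with position 0, array becomes [3, 14, 12, 16, 5]

Place pivot at position 1: [3, 5, 12, 16, 14]
Pivot position: 1

After partitioning with pivot 5, the array becomes [3, 5, 12, 16, 14]. The pivot is placed at index 1. All elements to the left of the pivot are <= 5, and all elements to the right are > 5.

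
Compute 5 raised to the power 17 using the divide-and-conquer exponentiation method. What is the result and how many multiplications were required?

Computing 5^17 by squaring (build up from 5^1; each line after the first costs one multiplication):

5^1 = 5
5^2 = (5^1)^2 = 5^2 = 25
5^4 = (5^2)^2 = 25^2 = 625
5^8 = (5^4)^2 = 625^2 = 390625
5^16 = (5^8)^2 = 390625^2 = 152587890625
5^17 = 5 * 5^16 = 5 * 152587890625 = 762939453125

Result: 762939453125
Multiplications needed: 5 (5 lines after 5^1)

5^17 = 762939453125. Using exponentiation by squaring, this requires 5 multiplications. The key idea: if the exponent is even, square the half-power; if odd, multiply by the base once.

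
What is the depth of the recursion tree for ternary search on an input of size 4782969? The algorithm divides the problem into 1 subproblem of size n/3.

For divide and conquer with division factor 3:

Problem sizes at each level:
Level 0: 4782969
Level 1: 1594323
Level 2: 531441
Level 3: 177147
Level 4: 59049
Level 5: 19683
Level 6: 6561
Level 7: 2187
Level 8: 729
Level 9: 243
Level 10: 81
Level 11: 27
Level 12: 9
Level 13: 3
Level 14: 1

The root is level 0 and the size-1 base case is level 14 (the tree spans levels 0 through 14, i.e. 15 levels counting the root), so the depth is the number of divisions: log_3(4782969) = 14

The recursion tree depth is log_3(4782969) = 14. At each level, the problem size is divided by 3, so it takes 14 divisions to reduce to a base case of size 1. The algorithm makes 1 recursive call at each level.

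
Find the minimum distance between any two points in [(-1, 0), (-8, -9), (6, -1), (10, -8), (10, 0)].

Computing all pairwise distances among 5 points:

d((-1, 0), (-8, -9)) = 11.4018
d((-1, 0), (6, -1)) = 7.0711
d((-1, 0), (10, -8)) = 13.6015
d((-1, 0), (10, 0)) = 11.0
d((-8, -9), (6, -1)) = 16.1245
d((-8, -9), (10, -8)) = 18.0278
d((-8, -9), (10, 0)) = 20.1246
d((6, -1), (10, -8)) = 8.0623
d((6, -1), (10, 0)) = 4.1231 <-- minimum
d((10, -8), (10, 0)) = 8.0

Closest pair: (6, -1) and (10, 0) with distance 4.1231

The closest pair is (6, -1) and (10, 0) with Euclidean distance 4.1231. For 5 points, brute-force pairwise comparison is shown above. For large n, the divide-and-conquer algorithm (sort by x, recurse on halves, check the dividing strip) achieves O(n log n).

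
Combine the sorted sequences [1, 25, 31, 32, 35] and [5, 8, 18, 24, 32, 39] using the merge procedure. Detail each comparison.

Merging process:

Compare 1 vs 5: take 1 from left. Merged: [1]
Compare 25 vs 5: take 5 from right. Merged: [1, 5]
Compare 25 vs 8: take 8 from right. Merged: [1, 5, 8]
Compare 25 vs 18: take 18 from right. Merged: [1, 5, 8, 18]
Compare 25 vs 24: take 24 from right. Merged: [1, 5, 8, 18, 24]
Compare 25 vs 32: take 25 from left. Merged: [1, 5, 8, 18, 24, 25]
Compare 31 vs 32: take 31 from left. Merged: [1, 5, 8, 18, 24, 25, 31]
Compare 32 vs 32: take 32 from left. Merged: [1, 5, 8, 18, 24, 25, 31, 32]
Compare 35 vs 32: take 32 from right. Merged: [1, 5, 8, 18, 24, 25, 31, 32, 32]
Compare 35 vs 39: take 35 from left. Merged: [1, 5, 8, 18, 24, 25, 31, 32, 32, 35]
Append remaining from right: [39]. Merged: [1, 5, 8, 18, 24, 25, 31, 32, 32, 35, 39]

Final merged array: [1, 5, 8, 18, 24, 25, 31, 32, 32, 35, 39]
Total comparisons: 10

The merged array is [1, 5, 8, 18, 24, 25, 31, 32, 32, 35, 39], requiring 10 comparisons. The merge step runs in O(n) time where n is the total number of elements.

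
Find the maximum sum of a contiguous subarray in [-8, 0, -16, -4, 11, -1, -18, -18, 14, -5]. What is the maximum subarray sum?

Using Kadane's algorithm on [-8, 0, -16, -4, 11, -1, -18, -18, 14, -5]:

Scanning through the array:
Position 1 (value 0): max_ending_here = 0, max_so_far = 0
Position 2 (value -16): max_ending_here = -16, max_so_far = 0
Position 3 (value -4): max_ending_here = -4, max_so_far = 0
Position 4 (value 11): max_ending_here = 11, max_so_far = 11
Position 5 (value -1): max_ending_here = 10, max_so_far = 11
Position 6 (value -18): max_ending_here = -8, max_so_far = 11
Position 7 (value -18): max_ending_here = -18, max_so_far = 11
Position 8 (value 14): max_ending_here = 14, max_so_far = 14
Position 9 (value -5): max_ending_here = 9, max_so_far = 14

Maximum subarray: [14]
Maximum sum: 14

The maximum subarray is [14] with sum 14. This subarray runs from index 8 to index 8.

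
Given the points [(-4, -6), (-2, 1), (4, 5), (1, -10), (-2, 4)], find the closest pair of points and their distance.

Computing all pairwise distances among 5 points:

d((-4, -6), (-2, 1)) = 7.2801
d((-4, -6), (4, 5)) = 13.6015
d((-4, -6), (1, -10)) = 6.4031
d((-4, -6), (-2, 4)) = 10.198
d((-2, 1), (4, 5)) = 7.2111
d((-2, 1), (1, -10)) = 11.4018
d((-2, 1), (-2, 4)) = 3.0 <-- minimum
d((4, 5), (1, -10)) = 15.2971
d((4, 5), (-2, 4)) = 6.0828
d((1, -10), (-2, 4)) = 14.3178

Closest pair: (-2, 1) and (-2, 4) with distance 3.0

The closest pair is (-2, 1) and (-2, 4) with Euclidean distance 3.0. For 5 points, brute-force pairwise comparison is shown above. For large n, the divide-and-conquer algorithm (sort by x, recurse on halves, check the dividing strip) achieves O(n log n).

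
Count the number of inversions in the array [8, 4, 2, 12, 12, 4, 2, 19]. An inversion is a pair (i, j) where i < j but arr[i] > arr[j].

Finding inversions in [8, 4, 2, 12, 12, 4, 2, 19]:

(0, 1): arr[0]=8 > arr[1]=4
(0, 2): arr[0]=8 > arr[2]=2
(0, 5): arr[0]=8 > arr[5]=4
(0, 6): arr[0]=8 > arr[6]=2
(1, 2): arr[1]=4 > arr[2]=2
(1, 6): arr[1]=4 > arr[6]=2
(3, 5): arr[3]=12 > arr[5]=4
(3, 6): arr[3]=12 > arr[6]=2
(4, 5): arr[4]=12 > arr[5]=4
(4, 6): arr[4]=12 > arr[6]=2
(5, 6): arr[5]=4 > arr[6]=2

Total inversions: 11

The array has 11 inversion(s): (0,1), (0,2), (0,5), (0,6), (1,2), (1,6), (3,5), (3,6), (4,5), (4,6), (5,6). Each pair (i,j) satisfies i < j and arr[i] > arr[j].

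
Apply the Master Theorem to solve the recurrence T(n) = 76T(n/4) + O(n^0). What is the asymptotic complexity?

Master Theorem for T(n) = 76T(n/4) + O(n^0):

a = 76, b = 4, c = 0
log_b(a) = log_4(76) = 3.1240

Case 1: c = 0 < log_4(76) = 3.1240
T(n) = O(n^(log_4 76))

For T(n) = 76T(n/4) + O(n^0): log_4(76) = 3.1240. This is Case 1 of the Master Theorem (c < log_b(a), work dominated by leaves), giving O(n^(log_4 76)).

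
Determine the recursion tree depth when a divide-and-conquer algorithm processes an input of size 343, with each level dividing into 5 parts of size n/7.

For divide and conquer with division factor 7:

Problem sizes at each level:
Level 0: 343
Level 1: 49
Level 2: 7
Level 3: 1

The root is level 0 and the size-1 base case is level 3 (the tree spans levels 0 through 3, i.e. 4 levels counting the root), so the depth is the number of divisions: log_7(343) = 3

The recursion tree depth is log_7(343) = 3. At each level, the problem size is divided by 7, so it takes 3 divisions to reduce to a base case of size 1. The algorithm makes 5 recursive calls at each level.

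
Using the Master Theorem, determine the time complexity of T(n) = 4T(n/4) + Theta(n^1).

Master Theorem for T(n) = 4T(n/4) + O(n^1):

a = 4, b = 4, c = 1
log_b(a) = log_4(4) = 1.0000

Case 2: c = 1 = log_4(4) = 1.0000
T(n) = O(n^1 log n) = O(n log n)

For T(n) = 4T(n/4) + O(n^1): log_4(4) = 1.0000. This is Case 2 of the Master Theorem (c = log_b(a), equal work at all levels), giving O(n log n).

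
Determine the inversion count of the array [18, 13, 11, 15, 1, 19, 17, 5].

Finding inversions in [18, 13, 11, 15, 1, 19, 17, 5]:

(0, 1): arr[0]=18 > arr[1]=13
(0, 2): arr[0]=18 > arr[2]=11
(0, 3): arr[0]=18 > arr[3]=15
(0, 4): arr[0]=18 > arr[4]=1
(0, 6): arr[0]=18 > arr[6]=17
(0, 7): arr[0]=18 > arr[7]=5
(1, 2): arr[1]=13 > arr[2]=11
(1, 4): arr[1]=13 > arr[4]=1
(1, 7): arr[1]=13 > arr[7]=5
(2, 4): arr[2]=11 > arr[4]=1
(2, 7): arr[2]=11 > arr[7]=5
(3, 4): arr[3]=15 > arr[4]=1
(3, 7): arr[3]=15 > arr[7]=5
(5, 6): arr[5]=19 > arr[6]=17
(5, 7): arr[5]=19 > arr[7]=5
(6, 7): arr[6]=17 > arr[7]=5

Total inversions: 16

The array has 16 inversion(s): (0,1), (0,2), (0,3), (0,4), (0,6), (0,7), (1,2), (1,4), (1,7), (2,4), (2,7), (3,4), (3,7), (5,6), (5,7), (6,7). Each pair (i,j) satisfies i < j and arr[i] > arr[j].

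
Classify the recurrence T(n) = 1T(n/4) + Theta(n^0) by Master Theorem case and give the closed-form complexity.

Master Theorem for T(n) = 1T(n/4) + O(n^0):

a = 1, b = 4, c = 0
log_b(a) = log_4(1) = 0.0000

Case 2: c = 0 = log_4(1) = 0.0000
T(n) = O(n^0 log n) = O(log n)

For T(n) = 1T(n/4) + O(n^0): log_4(1) = 0.0000. This is Case 2 of the Master Theorem (c = log_b(a), equal work at all levels), giving O(log n).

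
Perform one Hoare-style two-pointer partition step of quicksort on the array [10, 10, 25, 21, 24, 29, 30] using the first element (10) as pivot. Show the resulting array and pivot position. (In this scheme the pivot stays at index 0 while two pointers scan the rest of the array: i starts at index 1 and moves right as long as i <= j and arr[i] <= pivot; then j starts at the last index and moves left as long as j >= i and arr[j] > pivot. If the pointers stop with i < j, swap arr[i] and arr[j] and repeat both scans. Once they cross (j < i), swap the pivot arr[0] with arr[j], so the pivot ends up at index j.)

Hoare-style two-pointer partition with pivot = 10:

Initial array: [10, 10, 25, 21, 24, 29, 30]

Pointers start at i = 1, j = 6.
i ends at 2, j ends at 1: the pointers have crossed (j < i), so scanning stops.

Swap pivot arr[0] with arr[1] to place pivot at position 1: [10, 10, 25, 21, 24, 29, 30]
Pivot position: 1

After partitioning with pivot 10, the array becomes [10, 10, 25, 21, 24, 29, 30]. The pivot is placed at index 1. All elements to the left of the pivot are <= 10, and all elements to the right are > 10.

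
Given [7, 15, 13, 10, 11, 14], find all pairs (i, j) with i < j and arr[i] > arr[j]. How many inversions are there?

Finding inversions in [7, 15, 13, 10, 11, 14]:

(1, 2): arr[1]=15 > arr[2]=13
(1, 3): arr[1]=15 > arr[3]=10
(1, 4): arr[1]=15 > arr[4]=11
(1, 5): arr[1]=15 > arr[5]=14
(2, 3): arr[2]=13 > arr[3]=10
(2, 4): arr[2]=13 > arr[4]=11

Total inversions: 6

The array has 6 inversion(s): (1,2), (1,3), (1,4), (1,5), (2,3), (2,4). Each pair (i,j) satisfies i < j and arr[i] > arr[j].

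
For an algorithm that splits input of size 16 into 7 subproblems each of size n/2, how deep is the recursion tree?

For divide and conquer with division factor 2:

Problem sizes at each level:
Level 0: 16
Level 1: 8
Level 2: 4
Level 3: 2
Level 4: 1

The root is level 0 and the size-1 base case is level 4 (the tree spans levels 0 through 4, i.e. 5 levels counting the root), so the depth is the number of divisions: log_2(16) = 4

The recursion tree depth is log_2(16) = 4. At each level, the problem size is divided by 2, so it takes 4 divisions to reduce to a base case of size 1. The algorithm makes 7 recursive calls at each level.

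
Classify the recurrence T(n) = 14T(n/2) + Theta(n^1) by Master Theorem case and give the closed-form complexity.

Master Theorem for T(n) = 14T(n/2) + O(n^1):

a = 14, b = 2, c = 1
log_b(a) = log_2(14) = 3.8074

Case 1: c = 1 < log_2(14) = 3.8074
T(n) = O(n^(log_2 14))

For T(n) = 14T(n/2) + O(n^1): log_2(14) = 3.8074. This is Case 1 of the Master Theorem (c < log_b(a), work dominated by leaves), giving O(n^(log_2 14)).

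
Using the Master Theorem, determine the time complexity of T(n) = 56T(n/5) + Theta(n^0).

Master Theorem for T(n) = 56T(n/5) + O(n^0):

a = 56, b = 5, c = 0
log_b(a) = log_5(56) = 2.5011

Case 1: c = 0 < log_5(56) = 2.5011
T(n) = O(n^(log_5 56))

For T(n) = 56T(n/5) + O(n^0): log_5(56) = 2.5011. This is Case 1 of the Master Theorem (c < log_b(a), work dominated by leaves), giving O(n^(log_5 56)).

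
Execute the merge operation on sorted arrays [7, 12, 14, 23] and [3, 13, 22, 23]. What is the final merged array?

Merging process:

Compare 7 vs 3: take 3 from right. Merged: [3]
Compare 7 vs 13: take 7 from left. Merged: [3, 7]
Compare 12 vs 13: take 12 from left. Merged: [3, 7, 12]
Compare 14 vs 13: take 13 from right. Merged: [3, 7, 12, 13]
Compare 14 vs 22: take 14 from left. Merged: [3, 7, 12, 13, 14]
Compare 23 vs 22: take 22 from right. Merged: [3, 7, 12, 13, 14, 22]
Compare 23 vs 23: take 23 from left. Merged: [3, 7, 12, 13, 14, 22, 23]
Append remaining from right: [23]. Merged: [3, 7, 12, 13, 14, 22, 23, 23]

Final merged array: [3, 7, 12, 13, 14, 22, 23, 23]
Total comparisons: 7

The merged array is [3, 7, 12, 13, 14, 22, 23, 23], requiring 7 comparisons. The merge step runs in O(n) time where n is the total number of elements.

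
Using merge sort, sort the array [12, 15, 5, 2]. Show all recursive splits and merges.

Merge sort trace:

Split: [12, 15, 5, 2] -> [12, 15] and [5, 2]
  Split: [12, 15] -> [12] and [15]
  Merge: [12] + [15] -> [12, 15]
  Split: [5, 2] -> [5] and [2]
  Merge: [5] + [2] -> [2, 5]
Merge: [12, 15] + [2, 5] -> [2, 5, 12, 15]

Final sorted array: [2, 5, 12, 15]

The merge sort proceeds by recursively splitting the array and merging sorted halves.
After all merges, the sorted array is [2, 5, 12, 15].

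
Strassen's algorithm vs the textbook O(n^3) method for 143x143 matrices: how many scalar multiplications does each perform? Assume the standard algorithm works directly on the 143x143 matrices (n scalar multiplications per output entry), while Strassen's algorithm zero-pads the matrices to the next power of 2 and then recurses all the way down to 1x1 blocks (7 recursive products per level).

Matrix multiplication for 143x143 matrices:

Strassen's algorithm requires power-of-2 dimensions. Pad 143x143 to 256x256 (next power of 2).

Standard algorithm: 143^3 = 2924207 multiplications
Strassen's algorithm: 7^(log2(256)) = 7^8 = 5764801 multiplications
Difference: 2924207 - 5764801 = -2840594 (Strassen uses MORE here due to padding overhead — for small or just-over-power-of-2 n, padding can outweigh the per-level savings)

Standard: 2924207 multiplications (143^3). Strassen: 5764801 multiplications (7^8, after padding to 256x256). Strassen reduces 8 recursive multiplications to 7 at each level.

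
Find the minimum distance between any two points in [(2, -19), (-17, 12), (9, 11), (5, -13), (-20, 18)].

Computing all pairwise distances among 5 points:

d((2, -19), (-17, 12)) = 36.3593
d((2, -19), (9, 11)) = 30.8058
d((2, -19), (5, -13)) = 6.7082 <-- minimum
d((2, -19), (-20, 18)) = 43.0465
d((-17, 12), (9, 11)) = 26.0192
d((-17, 12), (5, -13)) = 33.3017
d((-17, 12), (-20, 18)) = 6.7082 <-- minimum
d((9, 11), (5, -13)) = 24.3311
d((9, 11), (-20, 18)) = 29.8329
d((5, -13), (-20, 18)) = 39.8246

Minimum distance: 6.7082 (tie among 2 pairs: (2, -19) and (5, -13); (-17, 12) and (-20, 18))

The minimum Euclidean distance is 6.7082. There is a tie: 2 pairs achieve this minimum — (2, -19) and (5, -13); (-17, 12) and (-20, 18). Any of these is a valid closest pair. For 5 points, brute-force pairwise comparison is shown above. For large n, the divide-and-conquer algorithm (sort by x, recurse on halves, check the dividing strip) achieves O(n log n).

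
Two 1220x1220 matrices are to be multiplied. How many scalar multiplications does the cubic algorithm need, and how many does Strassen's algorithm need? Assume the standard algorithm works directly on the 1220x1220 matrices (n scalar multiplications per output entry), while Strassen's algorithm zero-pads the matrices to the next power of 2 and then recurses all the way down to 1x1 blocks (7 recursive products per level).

Matrix multiplication for 1220x1220 matrices:

Strassen's algorithm requires power-of-2 dimensions. Pad 1220x1220 to 2048x2048 (next power of 2).

Standard algorithm: 1220^3 = 1815848000 multiplications
Strassen's algorithm: 7^(log2(2048)) = 7^11 = 1977326743 multiplications
Difference: 1815848000 - 1977326743 = -161478743 (Strassen uses MORE here due to padding overhead — for small or just-over-power-of-2 n, padding can outweigh the per-level savings)

Standard: 1815848000 multiplications (1220^3). Strassen: 1977326743 multiplications (7^11, after padding to 2048x2048). Strassen reduces 8 recursive multiplications to 7 at each level.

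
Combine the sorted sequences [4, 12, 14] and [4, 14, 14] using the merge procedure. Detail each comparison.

Merging process:

Compare 4 vs 4: take 4 from left. Merged: [4]
Compare 12 vs 4: take 4 from right. Merged: [4, 4]
Compare 12 vs 14: take 12 from left. Merged: [4, 4, 12]
Compare 14 vs 14: take 14 from left. Merged: [4, 4, 12, 14]
Append remaining from right: [14, 14]. Merged: [4, 4, 12, 14, 14, 14]

Final merged array: [4, 4, 12, 14, 14, 14]
Total comparisons: 4

The merged array is [4, 4, 12, 14, 14, 14], requiring 4 comparisons. The merge step runs in O(n) time where n is the total number of elements.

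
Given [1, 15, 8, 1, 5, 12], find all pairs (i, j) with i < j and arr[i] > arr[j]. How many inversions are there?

Finding inversions in [1, 15, 8, 1, 5, 12]:

(1, 2): arr[1]=15 > arr[2]=8
(1, 3): arr[1]=15 > arr[3]=1
(1, 4): arr[1]=15 > arr[4]=5
(1, 5): arr[1]=15 > arr[5]=12
(2, 3): arr[2]=8 > arr[3]=1
(2, 4): arr[2]=8 > arr[4]=5

Total inversions: 6

The array has 6 inversion(s): (1,2), (1,3), (1,4), (1,5), (2,3), (2,4). Each pair (i,j) satisfies i < j and arr[i] > arr[j].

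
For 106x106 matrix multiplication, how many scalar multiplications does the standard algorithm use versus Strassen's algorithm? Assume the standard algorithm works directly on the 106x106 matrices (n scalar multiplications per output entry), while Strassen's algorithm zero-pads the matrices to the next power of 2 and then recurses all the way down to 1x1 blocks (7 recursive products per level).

Matrix multiplication for 106x106 matrices:

Strassen's algorithm requires power-of-2 dimensions. Pad 106x106 to 128x128 (next power of 2).

Standard algorithm: 106^3 = 1191016 multiplications
Strassen's algorithm: 7^(log2(128)) = 7^7 = 823543 multiplications
Savings: 1191016 - 823543 = 367473 multiplications

Standard: 1191016 multiplications (106^3). Strassen: 823543 multiplications (7^7, after padding to 128x128). Strassen reduces 8 recursive multiplications to 7 at each level.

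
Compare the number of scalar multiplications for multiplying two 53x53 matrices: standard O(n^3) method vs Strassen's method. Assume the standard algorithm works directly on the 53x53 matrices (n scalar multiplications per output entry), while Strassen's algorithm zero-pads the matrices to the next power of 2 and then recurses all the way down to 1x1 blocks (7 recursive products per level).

Matrix multiplication for 53x53 matrices:

Strassen's algorithm requires power-of-2 dimensions. Pad 53x53 to 64x64 (next power of 2).

Standard algorithm: 53^3 = 148877 multiplications
Strassen's algorithm: 7^(log2(64)) = 7^6 = 117649 multiplications
Savings: 148877 - 117649 = 31228 multiplications

Standard: 148877 multiplications (53^3). Strassen: 117649 multiplications (7^6, after padding to 64x64). Strassen reduces 8 recursive multiplications to 7 at each level.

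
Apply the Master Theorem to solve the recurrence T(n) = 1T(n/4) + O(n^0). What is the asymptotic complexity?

Master Theorem for T(n) = 1T(n/4) + O(n^0):

a = 1, b = 4, c = 0
log_b(a) = log_4(1) = 0.0000

Case 2: c = 0 = log_4(1) = 0.0000
T(n) = O(n^0 log n) = O(log n)

For T(n) = 1T(n/4) + O(n^0): log_4(1) = 0.0000. This is Case 2 of the Master Theorem (c = log_b(a), equal work at all levels), giving O(log n).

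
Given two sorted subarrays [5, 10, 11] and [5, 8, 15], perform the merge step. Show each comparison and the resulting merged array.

Merging process:

Compare 5 vs 5: take 5 from left. Merged: [5]
Compare 10 vs 5: take 5 from right. Merged: [5, 5]
Compare 10 vs 8: take 8 from right. Merged: [5, 5, 8]
Compare 10 vs 15: take 10 from left. Merged: [5, 5, 8, 10]
Compare 11 vs 15: take 11 from left. Merged: [5, 5, 8, 10, 11]
Append remaining from right: [15]. Merged: [5, 5, 8, 10, 11, 15]

Final merged array: [5, 5, 8, 10, 11, 15]
Total comparisons: 5

The merged array is [5, 5, 8, 10, 11, 15], requiring 5 comparisons. The merge step runs in O(n) time where n is the total number of elements.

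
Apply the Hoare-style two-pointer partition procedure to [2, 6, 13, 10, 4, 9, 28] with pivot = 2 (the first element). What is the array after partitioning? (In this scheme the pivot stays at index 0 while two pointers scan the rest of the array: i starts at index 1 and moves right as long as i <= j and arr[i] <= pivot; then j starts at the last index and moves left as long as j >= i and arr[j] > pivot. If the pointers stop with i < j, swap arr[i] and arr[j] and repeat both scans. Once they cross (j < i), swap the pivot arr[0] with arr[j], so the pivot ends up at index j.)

Hoare-style two-pointer partition with pivot = 2:

Initial array: [2, 6, 13, 10, 4, 9, 28]

Pointers start at i = 1, j = 6.
i ends at 1, j ends at 0: the pointers have crossed (j < i), so scanning stops.

j = 0, so swapping arr[0] with arr[j] leaves the pivot at position 0: [2, 6, 13, 10, 4, 9, 28]
Pivot position: 0

After partitioning with pivot 2, the array becomes [2, 6, 13, 10, 4, 9, 28]. The pivot is placed at index 0. All elements to the left of the pivot are <= 2, and all elements to the right are > 2.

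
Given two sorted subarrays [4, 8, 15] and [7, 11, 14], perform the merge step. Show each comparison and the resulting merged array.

Merging process:

Compare 4 vs 7: take 4 from left. Merged: [4]
Compare 8 vs 7: take 7 from right. Merged: [4, 7]
Compare 8 vs 11: take 8 from left. Merged: [4, 7, 8]
Compare 15 vs 11: take 11 from right. Merged: [4, 7, 8, 11]
Compare 15 vs 14: take 14 from right. Merged: [4, 7, 8, 11, 14]
Append remaining from left: [15]. Merged: [4, 7, 8, 11, 14, 15]

Final merged array: [4, 7, 8, 11, 14, 15]
Total comparisons: 5

The merged array is [4, 7, 8, 11, 14, 15], requiring 5 comparisons. The merge step runs in O(n) time where n is the total number of elements.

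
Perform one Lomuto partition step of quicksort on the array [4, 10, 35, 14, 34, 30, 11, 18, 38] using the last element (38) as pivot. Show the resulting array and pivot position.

Lomuto partition with pivot = 38:

Initial array: [4, 10, 35, 14, 34, 30, 11, 18, 38]

arr[0]=4 <= 38: swap with position 0, array becomes [4, 10, 35, 14, 34, 30, 11, 18, 38]
arr[1]=10 <= 38: swap with position 1, array becomes [4, 10, 35, 14, 34, 30, 11, 18, 38]
arr[2]=35 <= 38: swap with position 2, array becomes [4, 10, 35, 14, 34, 30, 11, 18, 38]
arr[3]=14 <= 38: swap with position 3, array becomes [4, 10, 35, 14, 34, 30, 11, 18, 38]
arr[4]=34 <= 38: swap with position 4, array becomes [4, 10, 35, 14, 34, 30, 11, 18, 38]
arr[5]=30 <= 38: swap with position 5, array becomes [4, 10, 35, 14, 34, 30, 11, 18, 38]
arr[6]=11 <= 38: swap with position 6, array becomes [4, 10, 35, 14, 34, 30, 11, 18, 38]
arr[7]=18 <= 38: swap with position 7, array becomes [4, 10, 35, 14, 34, 30, 11, 18, 38]

Place pivot at position 8: [4, 10, 35, 14, 34, 30, 11, 18, 38]
Pivot position: 8

After partitioning with pivot 38, the array becomes [4, 10, 35, 14, 34, 30, 11, 18, 38]. The pivot is placed at index 8. All elements to the left of the pivot are <= 38, and all elements to the right are > 38.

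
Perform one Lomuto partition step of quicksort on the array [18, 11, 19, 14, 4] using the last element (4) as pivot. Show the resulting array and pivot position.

Lomuto partition with pivot = 4:

Initial array: [18, 11, 19, 14, 4]

arr[0]=18 > 4: no swap
arr[1]=11 > 4: no swap
arr[2]=19 > 4: no swap
arr[3]=14 > 4: no swap

Place pivot at position 0: [4, 11, 19, 14, 18]
Pivot position: 0

After partitioning with pivot 4, the array becomes [4, 11, 19, 14, 18]. The pivot is placed at index 0. All elements to the left of the pivot are <= 4, and all elements to the right are > 4.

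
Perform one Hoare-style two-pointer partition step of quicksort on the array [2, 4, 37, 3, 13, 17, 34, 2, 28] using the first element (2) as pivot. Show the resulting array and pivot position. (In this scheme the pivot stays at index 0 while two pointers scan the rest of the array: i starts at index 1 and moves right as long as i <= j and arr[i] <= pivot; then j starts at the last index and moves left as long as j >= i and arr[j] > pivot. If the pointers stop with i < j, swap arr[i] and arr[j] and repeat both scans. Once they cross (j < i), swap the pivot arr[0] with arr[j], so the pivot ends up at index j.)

Hoare-style two-pointer partition with pivot = 2:

Initial array: [2, 4, 37, 3, 13, 17, 34, 2, 28]

Pointers start at i = 1, j = 8.
i stops at index 1 (arr[1]=4 > 2), j stops at index 7 (arr[7]=2 <= 2): swap arr[1] and arr[7], array becomes [2, 2, 37, 3, 13, 17, 34, 4, 28]
i ends at 2, j ends at 1: the pointers have crossed (j < i), so scanning stops.

Swap pivot arr[0] with arr[1] to place pivot at position 1: [2, 2, 37, 3, 13, 17, 34, 4, 28]
Pivot position: 1

After partitioning with pivot 2, the array becomes [2, 2, 37, 3, 13, 17, 34, 4, 28]. The pivot is placed at index 1. All elements to the left of the pivot are <= 2, and all elements to the right are > 2.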